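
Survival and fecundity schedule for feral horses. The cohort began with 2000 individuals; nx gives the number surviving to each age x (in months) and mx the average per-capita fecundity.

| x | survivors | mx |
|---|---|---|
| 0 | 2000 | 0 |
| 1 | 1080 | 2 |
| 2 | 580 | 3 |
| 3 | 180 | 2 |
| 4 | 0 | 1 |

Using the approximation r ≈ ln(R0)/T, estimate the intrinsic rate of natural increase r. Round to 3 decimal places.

0.479

lx = nx/n0 = nx/2000: 1, 0.54, 0.29, 0.09, 0
R0 = Σ lx·mx = 0 + 1.08 + 0.87 + 0.18 + 0 = 2.13
Σ x·lx·mx = 3.36; T = 3.36/2.13 = 1.57746…
r ≈ ln(R0)/T = ln(2.13)/1.57746… = 0.47933… → 0.479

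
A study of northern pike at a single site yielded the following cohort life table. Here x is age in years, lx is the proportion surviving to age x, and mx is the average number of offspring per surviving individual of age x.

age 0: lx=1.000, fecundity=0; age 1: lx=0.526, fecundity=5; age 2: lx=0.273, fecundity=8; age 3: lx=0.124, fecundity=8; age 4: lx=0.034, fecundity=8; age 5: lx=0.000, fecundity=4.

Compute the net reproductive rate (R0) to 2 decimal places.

6.08

lx·mx by age: 0, 2.63, 2.184, 0.992, 0.272, 0
R0 = Σ lx·mx = 6.078 → 6.08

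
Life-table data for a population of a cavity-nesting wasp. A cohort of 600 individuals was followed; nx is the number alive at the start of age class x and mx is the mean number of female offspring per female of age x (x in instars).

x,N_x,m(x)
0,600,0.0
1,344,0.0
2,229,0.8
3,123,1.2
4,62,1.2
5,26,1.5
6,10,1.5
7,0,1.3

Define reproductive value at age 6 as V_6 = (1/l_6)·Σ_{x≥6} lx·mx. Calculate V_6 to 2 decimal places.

1.50

lx = nx/n0 = nx/600: 1, 0.57333…, 0.38167…, 0.205, 0.10333…, 0.04333…, 0.01667…, 0
lx·mx for x ≥ 6: 0.025…, 0 → sum = 0.025…
V_6 = 0.025… / l_6 = 0.025… / 0.016667… = 1.5… → 1.50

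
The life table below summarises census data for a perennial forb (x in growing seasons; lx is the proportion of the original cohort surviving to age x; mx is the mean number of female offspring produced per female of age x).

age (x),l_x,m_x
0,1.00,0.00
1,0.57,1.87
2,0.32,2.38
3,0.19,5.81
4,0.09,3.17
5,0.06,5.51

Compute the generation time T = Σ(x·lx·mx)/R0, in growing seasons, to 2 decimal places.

2.45

lx·mx: 0, 1.0659, 0.7616, 1.1039, 0.2853, 0.3306 → R0 = 3.5473
x·lx·mx: 0, 1.0659, 1.5232, 3.3117, 1.1412, 1.653 → Σ = 8.695
T = 8.695 / 3.5473 = 2.45116… → 2.45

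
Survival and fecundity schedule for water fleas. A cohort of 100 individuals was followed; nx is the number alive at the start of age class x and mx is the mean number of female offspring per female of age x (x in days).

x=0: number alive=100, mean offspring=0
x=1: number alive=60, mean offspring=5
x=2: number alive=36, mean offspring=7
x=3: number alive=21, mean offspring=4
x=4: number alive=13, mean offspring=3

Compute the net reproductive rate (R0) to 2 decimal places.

lx = nx/n0 = nx/100: 1, 0.6, 0.36, 0.21, 0.13
lx·mx by age: 0, 3, 2.52, 0.84, 0.39
R0 = Σ lx·mx = 6.75 → 6.75

6.75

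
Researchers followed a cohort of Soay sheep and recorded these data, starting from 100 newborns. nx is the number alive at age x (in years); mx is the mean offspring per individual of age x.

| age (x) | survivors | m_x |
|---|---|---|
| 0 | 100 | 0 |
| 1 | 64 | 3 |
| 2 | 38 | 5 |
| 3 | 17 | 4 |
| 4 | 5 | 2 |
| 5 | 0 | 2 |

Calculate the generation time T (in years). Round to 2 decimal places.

lx = nx/n0 = nx/100: 1, 0.64, 0.38, 0.17, 0.05, 0
lx·mx: 0, 1.92, 1.9, 0.68, 0.1, 0 → R0 = 4.6
x·lx·mx: 0, 1.92, 3.8, 2.04, 0.4, 0 → Σ = 8.16
T = 8.16 / 4.6 = 1.773913… → 1.77

1.77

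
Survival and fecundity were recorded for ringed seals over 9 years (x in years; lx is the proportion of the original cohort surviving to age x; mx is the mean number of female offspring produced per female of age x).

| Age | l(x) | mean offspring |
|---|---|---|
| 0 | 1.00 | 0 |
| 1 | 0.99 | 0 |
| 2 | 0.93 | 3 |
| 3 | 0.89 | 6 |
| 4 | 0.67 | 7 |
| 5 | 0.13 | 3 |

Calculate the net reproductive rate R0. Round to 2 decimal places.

13.21

lx·mx by age: 0, 0, 2.79, 5.34, 4.69, 0.39
R0 = Σ lx·mx = 13.21 → 13.21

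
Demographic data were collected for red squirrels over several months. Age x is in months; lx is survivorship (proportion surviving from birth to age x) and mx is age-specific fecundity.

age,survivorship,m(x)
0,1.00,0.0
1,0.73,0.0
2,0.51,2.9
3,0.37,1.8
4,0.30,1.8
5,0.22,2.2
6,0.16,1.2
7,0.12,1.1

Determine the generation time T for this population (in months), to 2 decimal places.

lx·mx: 0, 0, 1.479, 0.666, 0.54, 0.484, 0.192, 0.132 → R0 = 3.493
x·lx·mx: 0, 0, 2.958, 1.998, 2.16, 2.42, 1.152, 0.924 → Σ = 11.612
T = 11.612 / 3.493 = 3.324363… → 3.32

3.32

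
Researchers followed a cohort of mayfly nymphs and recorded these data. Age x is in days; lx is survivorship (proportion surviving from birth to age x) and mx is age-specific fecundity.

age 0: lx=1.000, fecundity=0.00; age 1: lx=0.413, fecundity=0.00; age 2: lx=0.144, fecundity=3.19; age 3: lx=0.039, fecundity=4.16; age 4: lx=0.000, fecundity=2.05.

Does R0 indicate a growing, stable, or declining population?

R0 = Σ lx·mx = 0 + 0 + 0.45936 + 0.16224 + 0 = 0.6216
R0 < 1, so the population is declining.

declining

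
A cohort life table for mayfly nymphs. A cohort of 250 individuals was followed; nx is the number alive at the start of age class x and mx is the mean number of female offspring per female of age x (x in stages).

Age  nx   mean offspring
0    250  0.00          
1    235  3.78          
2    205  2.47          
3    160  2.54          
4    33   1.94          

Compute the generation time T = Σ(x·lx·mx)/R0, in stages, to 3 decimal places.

lx = nx/n0 = nx/250: 1, 0.94, 0.82, 0.64, 0.132
lx·mx: 0, 3.5532, 2.0254, 1.6256, 0.25608 → R0 = 7.46028
x·lx·mx: 0, 3.5532, 4.0508, 4.8768, 1.02432 → Σ = 13.50512
T = 13.50512 / 7.46028 = 1.81027… → 1.810

1.810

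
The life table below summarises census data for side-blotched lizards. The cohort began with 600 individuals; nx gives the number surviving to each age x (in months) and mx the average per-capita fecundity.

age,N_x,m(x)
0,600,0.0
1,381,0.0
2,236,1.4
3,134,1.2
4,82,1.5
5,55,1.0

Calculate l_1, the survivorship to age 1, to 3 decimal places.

0.635

l_1 = n_1/n_0 = 381/600 = 0.635 → 0.635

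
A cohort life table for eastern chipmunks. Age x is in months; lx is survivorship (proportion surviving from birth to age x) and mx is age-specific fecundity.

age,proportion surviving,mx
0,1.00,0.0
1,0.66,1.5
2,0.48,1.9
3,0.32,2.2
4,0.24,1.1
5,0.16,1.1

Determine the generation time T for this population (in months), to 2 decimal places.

lx·mx: 0, 0.99, 0.912, 0.704, 0.264, 0.176 → R0 = 3.046
x·lx·mx: 0, 0.99, 1.824, 2.112, 1.056, 0.88 → Σ = 6.862
T = 6.862 / 3.046 = 2.252791… → 2.25

2.25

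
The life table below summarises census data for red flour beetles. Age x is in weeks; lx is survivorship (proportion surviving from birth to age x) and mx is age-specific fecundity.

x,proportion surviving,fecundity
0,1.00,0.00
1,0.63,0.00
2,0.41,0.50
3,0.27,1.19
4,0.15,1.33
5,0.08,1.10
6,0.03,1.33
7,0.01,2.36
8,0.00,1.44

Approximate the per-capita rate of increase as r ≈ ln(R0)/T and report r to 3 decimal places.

-0.038

R0 = Σ lx·mx = 0 + 0 + 0.205 + 0.3213 + 0.1995 + 0.088 + 0.0399 + 0.0236 + 0 = 0.8773
Σ x·lx·mx = 3.0165; T = 3.0165/0.8773 = 3.43839…
r ≈ ln(R0)/T = ln(0.8773)/3.43839… = -0.03807… → -0.038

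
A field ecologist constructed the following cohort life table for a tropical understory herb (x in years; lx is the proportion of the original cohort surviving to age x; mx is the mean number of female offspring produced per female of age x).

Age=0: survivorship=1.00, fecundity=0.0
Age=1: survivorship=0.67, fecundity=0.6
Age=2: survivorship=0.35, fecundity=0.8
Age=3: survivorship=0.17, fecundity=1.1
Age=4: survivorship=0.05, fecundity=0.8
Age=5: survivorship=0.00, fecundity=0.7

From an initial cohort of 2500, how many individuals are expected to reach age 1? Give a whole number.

1675

Expected survivors = N0 · l_1 = 2500 × 0.67 = 1675 → 1675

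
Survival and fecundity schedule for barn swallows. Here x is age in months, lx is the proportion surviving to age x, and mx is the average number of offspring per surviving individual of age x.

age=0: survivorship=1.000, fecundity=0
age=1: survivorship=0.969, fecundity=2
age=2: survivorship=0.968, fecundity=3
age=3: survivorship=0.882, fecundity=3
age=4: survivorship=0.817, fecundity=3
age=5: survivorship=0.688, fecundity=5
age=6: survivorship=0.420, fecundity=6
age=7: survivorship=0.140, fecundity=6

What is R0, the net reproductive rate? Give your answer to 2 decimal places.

16.74

lx·mx by age: 0, 1.938, 2.904, 2.646, 2.451, 3.44, 2.52, 0.84
R0 = Σ lx·mx = 16.739 → 16.74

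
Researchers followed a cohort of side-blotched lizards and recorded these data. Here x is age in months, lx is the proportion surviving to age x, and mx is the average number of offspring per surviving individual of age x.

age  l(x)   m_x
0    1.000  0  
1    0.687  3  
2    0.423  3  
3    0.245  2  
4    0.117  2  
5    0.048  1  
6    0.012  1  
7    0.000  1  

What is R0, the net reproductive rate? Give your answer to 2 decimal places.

4.11

lx·mx by age: 0, 2.061, 1.269, 0.49, 0.234, 0.048, 0.012, 0
R0 = Σ lx·mx = 4.114 → 4.11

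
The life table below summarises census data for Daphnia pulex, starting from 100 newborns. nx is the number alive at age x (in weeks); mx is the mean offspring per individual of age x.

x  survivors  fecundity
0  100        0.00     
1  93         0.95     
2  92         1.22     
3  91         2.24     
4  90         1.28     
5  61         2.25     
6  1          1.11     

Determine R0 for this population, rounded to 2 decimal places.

6.58

lx = nx/n0 = nx/100: 1, 0.93, 0.92, 0.91, 0.9, 0.61, 0.01
lx·mx by age: 0, 0.8835, 1.1224, 2.0384, 1.152, 1.3725, 0.0111
R0 = Σ lx·mx = 6.5799 → 6.58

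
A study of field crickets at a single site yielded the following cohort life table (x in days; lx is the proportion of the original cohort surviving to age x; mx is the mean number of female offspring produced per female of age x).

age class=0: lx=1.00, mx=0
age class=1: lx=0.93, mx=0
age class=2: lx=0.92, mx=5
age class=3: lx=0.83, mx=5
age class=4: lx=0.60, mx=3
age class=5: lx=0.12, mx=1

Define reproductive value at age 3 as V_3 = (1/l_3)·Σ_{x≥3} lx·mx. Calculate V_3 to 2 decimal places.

lx·mx for x ≥ 3: 4.15, 1.8, 0.12 → sum = 6.07
V_3 = 6.07 / l_3 = 6.07 / 0.83 = 7.313253… → 7.31

7.31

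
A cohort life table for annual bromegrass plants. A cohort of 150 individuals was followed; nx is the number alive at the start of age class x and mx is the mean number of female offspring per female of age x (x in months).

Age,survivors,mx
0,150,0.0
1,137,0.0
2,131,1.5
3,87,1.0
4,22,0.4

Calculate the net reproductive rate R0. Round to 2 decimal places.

lx = nx/n0 = nx/150: 1, 0.91333…, 0.87333…, 0.58, 0.14667…
lx·mx by age: 0, 0, 1.31…, 0.58, 0.058667…
R0 = Σ lx·mx = 1.948667… → 1.95

1.95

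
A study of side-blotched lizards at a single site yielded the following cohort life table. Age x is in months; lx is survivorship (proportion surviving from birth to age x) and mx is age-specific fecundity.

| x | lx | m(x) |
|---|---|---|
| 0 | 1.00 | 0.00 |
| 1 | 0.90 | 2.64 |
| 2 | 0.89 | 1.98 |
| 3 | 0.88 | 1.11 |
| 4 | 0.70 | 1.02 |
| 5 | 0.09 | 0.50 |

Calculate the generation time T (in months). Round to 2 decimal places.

2.03

lx·mx: 0, 2.376, 1.7622, 0.9768, 0.714, 0.045 → R0 = 5.874
x·lx·mx: 0, 2.376, 3.5244, 2.9304, 2.856, 0.225 → Σ = 11.9118
T = 11.9118 / 5.874 = 2.027886… → 2.03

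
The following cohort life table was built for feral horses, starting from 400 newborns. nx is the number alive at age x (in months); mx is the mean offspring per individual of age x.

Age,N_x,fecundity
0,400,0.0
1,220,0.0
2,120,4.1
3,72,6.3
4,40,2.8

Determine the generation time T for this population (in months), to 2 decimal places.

2.64

lx = nx/n0 = nx/400: 1, 0.55, 0.3, 0.18, 0.1
lx·mx: 0, 0, 1.23, 1.134, 0.28 → R0 = 2.644
x·lx·mx: 0, 0, 2.46, 3.402, 1.12 → Σ = 6.982
T = 6.982 / 2.644 = 2.640696… → 2.64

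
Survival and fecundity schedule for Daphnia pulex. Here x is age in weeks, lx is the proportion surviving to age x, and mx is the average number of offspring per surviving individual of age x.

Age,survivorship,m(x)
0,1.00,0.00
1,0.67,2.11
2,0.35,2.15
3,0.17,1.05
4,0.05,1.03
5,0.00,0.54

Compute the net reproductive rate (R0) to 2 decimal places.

lx·mx by age: 0, 1.4137, 0.7525, 0.1785, 0.0515, 0
R0 = Σ lx·mx = 2.3962 → 2.40

2.40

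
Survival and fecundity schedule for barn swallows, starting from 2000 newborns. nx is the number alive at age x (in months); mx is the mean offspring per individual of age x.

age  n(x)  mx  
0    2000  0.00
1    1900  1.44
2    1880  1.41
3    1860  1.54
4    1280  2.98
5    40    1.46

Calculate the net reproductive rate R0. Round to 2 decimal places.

lx = nx/n0 = nx/2000: 1, 0.95, 0.94, 0.93, 0.64, 0.02
lx·mx by age: 0, 1.368, 1.3254, 1.4322, 1.9072, 0.0292
R0 = Σ lx·mx = 6.062 → 6.06

6.06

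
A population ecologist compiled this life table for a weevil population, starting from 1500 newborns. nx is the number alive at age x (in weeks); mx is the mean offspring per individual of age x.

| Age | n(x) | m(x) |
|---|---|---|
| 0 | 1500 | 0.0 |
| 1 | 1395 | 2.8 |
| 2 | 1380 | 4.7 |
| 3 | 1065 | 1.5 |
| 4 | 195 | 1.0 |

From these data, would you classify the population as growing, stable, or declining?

growing

lx = nx/n0 = nx/1500: 1, 0.93, 0.92, 0.71, 0.13
R0 = Σ lx·mx = 0 + 2.604 + 4.324 + 1.065 + 0.13 = 8.123
R0 > 1, so the population is growing.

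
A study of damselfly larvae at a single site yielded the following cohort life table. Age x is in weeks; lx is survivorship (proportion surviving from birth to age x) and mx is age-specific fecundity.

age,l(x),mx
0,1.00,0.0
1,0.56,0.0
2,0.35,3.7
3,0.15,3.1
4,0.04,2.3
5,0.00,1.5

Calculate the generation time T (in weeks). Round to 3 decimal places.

2.350

lx·mx: 0, 0, 1.295, 0.465, 0.092, 0 → R0 = 1.852
x·lx·mx: 0, 0, 2.59, 1.395, 0.368, 0 → Σ = 4.353
T = 4.353 / 1.852 = 2.350432… → 2.350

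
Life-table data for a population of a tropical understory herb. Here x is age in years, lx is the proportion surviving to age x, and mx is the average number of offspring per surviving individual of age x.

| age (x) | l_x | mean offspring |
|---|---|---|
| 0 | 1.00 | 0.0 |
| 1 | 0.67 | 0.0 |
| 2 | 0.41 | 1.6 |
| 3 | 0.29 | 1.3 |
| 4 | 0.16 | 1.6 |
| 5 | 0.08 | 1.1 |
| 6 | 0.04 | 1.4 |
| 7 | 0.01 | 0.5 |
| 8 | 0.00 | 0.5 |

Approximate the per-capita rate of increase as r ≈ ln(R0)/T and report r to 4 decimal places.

R0 = Σ lx·mx = 0 + 0 + 0.656 + 0.377 + 0.256 + 0.088 + 0.056 + 0.005 + 0 = 1.438
Σ x·lx·mx = 4.278; T = 4.278/1.438 = 2.97497…
r ≈ ln(R0)/T = ln(1.438)/2.97497… = 0.122103… → 0.1221

0.1221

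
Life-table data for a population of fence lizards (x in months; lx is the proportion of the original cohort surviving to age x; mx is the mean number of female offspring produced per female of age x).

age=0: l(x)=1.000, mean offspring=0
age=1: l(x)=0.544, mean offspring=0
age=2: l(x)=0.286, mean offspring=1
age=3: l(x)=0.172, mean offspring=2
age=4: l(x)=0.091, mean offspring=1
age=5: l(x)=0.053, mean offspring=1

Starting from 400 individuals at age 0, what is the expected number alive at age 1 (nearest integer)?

218

Expected survivors = N0 · l_1 = 400 × 0.544 = 217.6 → 218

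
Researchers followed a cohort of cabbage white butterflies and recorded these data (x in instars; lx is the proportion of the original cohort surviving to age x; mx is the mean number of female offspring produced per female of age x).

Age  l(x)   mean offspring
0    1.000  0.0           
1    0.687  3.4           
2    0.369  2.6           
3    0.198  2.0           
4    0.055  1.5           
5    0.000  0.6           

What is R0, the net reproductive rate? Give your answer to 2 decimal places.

3.77

lx·mx by age: 0, 2.3358, 0.9594, 0.396, 0.0825, 0
R0 = Σ lx·mx = 3.7737 → 3.77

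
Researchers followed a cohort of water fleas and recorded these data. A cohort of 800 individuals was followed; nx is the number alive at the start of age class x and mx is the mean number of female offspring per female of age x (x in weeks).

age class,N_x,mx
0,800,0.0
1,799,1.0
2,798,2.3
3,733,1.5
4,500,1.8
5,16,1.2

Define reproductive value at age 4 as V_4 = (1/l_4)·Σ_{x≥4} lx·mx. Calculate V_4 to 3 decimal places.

1.838

lx = nx/n0 = nx/800: 1, 0.99875, 0.9975, 0.91625, 0.625, 0.02
lx·mx for x ≥ 4: 1.125, 0.024 → sum = 1.149
V_4 = 1.149 / l_4 = 1.149 / 0.625 = 1.8384 → 1.838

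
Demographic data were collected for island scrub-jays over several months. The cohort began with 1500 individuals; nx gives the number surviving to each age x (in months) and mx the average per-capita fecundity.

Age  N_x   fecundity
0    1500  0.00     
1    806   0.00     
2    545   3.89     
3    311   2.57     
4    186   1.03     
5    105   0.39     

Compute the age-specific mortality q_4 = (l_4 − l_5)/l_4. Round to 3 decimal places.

0.435

lx = nx/n0 = nx/1500: 1, 0.53733…, 0.36333…, 0.20733…, 0.124, 0.07
q_4 = (l_4 − l_5) / l_4 = (0.124 − 0.07) / 0.124
     = 0.054 / 0.124 = 0.435484… → 0.435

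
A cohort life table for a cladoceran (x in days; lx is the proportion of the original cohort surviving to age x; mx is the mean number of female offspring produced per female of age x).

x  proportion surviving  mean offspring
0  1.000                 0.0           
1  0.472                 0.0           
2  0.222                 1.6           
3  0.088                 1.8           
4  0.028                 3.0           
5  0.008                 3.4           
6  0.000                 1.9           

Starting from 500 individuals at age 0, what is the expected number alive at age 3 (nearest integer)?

44

Expected survivors = N0 · l_3 = 500 × 0.088 = 44 → 44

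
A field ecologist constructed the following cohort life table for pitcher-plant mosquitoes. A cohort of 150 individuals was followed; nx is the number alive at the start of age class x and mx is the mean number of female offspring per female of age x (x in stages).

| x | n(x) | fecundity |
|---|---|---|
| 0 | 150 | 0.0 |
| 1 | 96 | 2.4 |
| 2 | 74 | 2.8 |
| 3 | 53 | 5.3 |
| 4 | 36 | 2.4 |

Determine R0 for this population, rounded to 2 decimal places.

lx = nx/n0 = nx/150: 1, 0.64, 0.49333…, 0.35333…, 0.24
lx·mx by age: 0, 1.536, 1.381333…, 1.872667…, 0.576
R0 = Σ lx·mx = 5.366… → 5.37

5.37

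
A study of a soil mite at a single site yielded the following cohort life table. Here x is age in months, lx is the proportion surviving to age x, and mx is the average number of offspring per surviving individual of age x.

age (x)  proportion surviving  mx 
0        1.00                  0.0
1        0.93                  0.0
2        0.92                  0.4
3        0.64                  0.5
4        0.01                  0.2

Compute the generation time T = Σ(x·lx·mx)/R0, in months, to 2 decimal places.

lx·mx: 0, 0, 0.368, 0.32, 0.002 → R0 = 0.69
x·lx·mx: 0, 0, 0.736, 0.96, 0.008 → Σ = 1.704
T = 1.704 / 0.69 = 2.469565… → 2.47

2.47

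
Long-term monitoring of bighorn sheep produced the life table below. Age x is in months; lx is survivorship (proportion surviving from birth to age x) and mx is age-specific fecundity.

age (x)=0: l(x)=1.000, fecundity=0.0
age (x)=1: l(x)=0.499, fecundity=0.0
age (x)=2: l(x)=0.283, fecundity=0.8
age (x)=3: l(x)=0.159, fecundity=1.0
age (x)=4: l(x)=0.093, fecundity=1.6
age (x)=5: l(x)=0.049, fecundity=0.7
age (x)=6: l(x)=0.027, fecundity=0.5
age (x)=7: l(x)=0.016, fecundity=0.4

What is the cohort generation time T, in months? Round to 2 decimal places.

lx·mx: 0, 0, 0.2264, 0.159, 0.1488, 0.0343, 0.0135, 0.0064 → R0 = 0.5884
x·lx·mx: 0, 0, 0.4528, 0.477, 0.5952, 0.1715, 0.081, 0.0448 → Σ = 1.8223
T = 1.8223 / 0.5884 = 3.097043… → 3.10

3.10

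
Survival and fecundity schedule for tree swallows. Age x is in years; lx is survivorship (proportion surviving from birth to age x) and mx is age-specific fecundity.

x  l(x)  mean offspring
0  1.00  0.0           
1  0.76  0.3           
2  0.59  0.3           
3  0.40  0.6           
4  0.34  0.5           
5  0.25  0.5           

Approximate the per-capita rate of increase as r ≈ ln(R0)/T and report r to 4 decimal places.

R0 = Σ lx·mx = 0 + 0.228 + 0.177 + 0.24 + 0.17 + 0.125 = 0.94
Σ x·lx·mx = 2.607; T = 2.607/0.94 = 2.7734…
r ≈ ln(R0)/T = ln(0.94)/2.7734… = -0.02231… → -0.0223

-0.0223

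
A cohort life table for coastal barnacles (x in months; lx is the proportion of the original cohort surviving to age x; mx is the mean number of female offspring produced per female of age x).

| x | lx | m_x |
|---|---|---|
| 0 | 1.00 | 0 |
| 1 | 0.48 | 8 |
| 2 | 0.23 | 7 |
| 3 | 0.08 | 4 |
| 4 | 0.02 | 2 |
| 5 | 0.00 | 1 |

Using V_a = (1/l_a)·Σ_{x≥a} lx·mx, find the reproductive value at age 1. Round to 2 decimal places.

12.10

lx·mx for x ≥ 1: 3.84, 1.61, 0.32, 0.04, 0 → sum = 5.81
V_1 = 5.81 / l_1 = 5.81 / 0.48 = 12.104167… → 12.10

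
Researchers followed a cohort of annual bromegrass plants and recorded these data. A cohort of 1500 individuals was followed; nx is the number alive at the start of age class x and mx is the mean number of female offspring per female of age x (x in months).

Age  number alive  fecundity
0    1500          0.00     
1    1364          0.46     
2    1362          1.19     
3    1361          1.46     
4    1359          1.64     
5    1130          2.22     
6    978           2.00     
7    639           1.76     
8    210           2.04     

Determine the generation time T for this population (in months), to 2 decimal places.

lx = nx/n0 = nx/1500: 1, 0.90933…, 0.908, 0.90733…, 0.906, 0.75333…, 0.652, 0.426, 0.14
lx·mx: 0, 0.418293…, 1.08052, 1.324707…, 1.48584, 1.6724…, 1.304, 0.74976, 0.2856 → R0 = 8.32112…
x·lx·mx: 0, 0.418293…, 2.16104, 3.97412…, 5.94336, 8.362…, 7.824, 5.24832, 2.2848 → Σ = 36.215933…
T = 36.215933… / 8.32112… = 4.352291… → 4.35

4.35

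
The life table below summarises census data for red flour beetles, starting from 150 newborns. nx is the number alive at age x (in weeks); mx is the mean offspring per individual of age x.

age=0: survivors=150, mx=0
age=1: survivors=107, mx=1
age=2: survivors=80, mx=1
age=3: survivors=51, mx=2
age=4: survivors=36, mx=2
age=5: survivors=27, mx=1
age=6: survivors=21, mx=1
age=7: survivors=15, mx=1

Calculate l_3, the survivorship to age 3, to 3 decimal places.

0.340

l_3 = n_3/n_0 = 51/150 = 0.34 → 0.340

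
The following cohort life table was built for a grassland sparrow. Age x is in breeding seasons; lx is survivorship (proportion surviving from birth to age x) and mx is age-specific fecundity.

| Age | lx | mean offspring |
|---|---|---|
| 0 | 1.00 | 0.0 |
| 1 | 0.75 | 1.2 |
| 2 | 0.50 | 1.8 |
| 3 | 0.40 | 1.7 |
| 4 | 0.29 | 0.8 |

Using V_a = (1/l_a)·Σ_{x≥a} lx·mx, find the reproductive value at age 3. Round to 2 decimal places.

2.28

lx·mx for x ≥ 3: 0.68, 0.232 → sum = 0.912
V_3 = 0.912 / l_3 = 0.912 / 0.4 = 2.28 → 2.28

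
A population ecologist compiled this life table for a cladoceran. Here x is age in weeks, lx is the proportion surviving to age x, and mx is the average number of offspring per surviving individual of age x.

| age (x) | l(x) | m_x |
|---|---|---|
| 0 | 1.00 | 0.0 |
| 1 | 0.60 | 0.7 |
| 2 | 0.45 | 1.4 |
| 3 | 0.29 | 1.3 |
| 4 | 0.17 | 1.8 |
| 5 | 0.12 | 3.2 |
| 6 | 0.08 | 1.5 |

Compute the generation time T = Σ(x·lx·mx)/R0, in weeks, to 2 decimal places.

2.98

lx·mx: 0, 0.42, 0.63, 0.377, 0.306, 0.384, 0.12 → R0 = 2.237
x·lx·mx: 0, 0.42, 1.26, 1.131, 1.224, 1.92, 0.72 → Σ = 6.675
T = 6.675 / 2.237 = 2.983907… → 2.98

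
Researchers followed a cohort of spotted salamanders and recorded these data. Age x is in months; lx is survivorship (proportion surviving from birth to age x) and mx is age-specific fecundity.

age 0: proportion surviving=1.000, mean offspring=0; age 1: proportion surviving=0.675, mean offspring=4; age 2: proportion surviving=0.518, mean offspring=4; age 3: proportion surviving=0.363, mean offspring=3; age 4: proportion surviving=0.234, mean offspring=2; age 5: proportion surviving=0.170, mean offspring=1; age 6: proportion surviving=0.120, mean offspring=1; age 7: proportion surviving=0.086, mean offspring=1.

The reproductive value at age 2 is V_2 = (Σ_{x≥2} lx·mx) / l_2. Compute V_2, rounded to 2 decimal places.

lx·mx for x ≥ 2: 2.072, 1.089, 0.468, 0.17, 0.12, 0.086 → sum = 4.005
V_2 = 4.005 / l_2 = 4.005 / 0.518 = 7.73166… → 7.73

7.73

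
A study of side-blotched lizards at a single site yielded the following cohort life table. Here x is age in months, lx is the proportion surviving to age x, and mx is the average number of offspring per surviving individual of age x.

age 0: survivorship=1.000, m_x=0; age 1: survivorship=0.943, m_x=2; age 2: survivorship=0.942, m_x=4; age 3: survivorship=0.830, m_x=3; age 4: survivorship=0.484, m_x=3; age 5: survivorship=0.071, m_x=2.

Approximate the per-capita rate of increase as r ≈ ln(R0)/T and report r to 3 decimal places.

R0 = Σ lx·mx = 0 + 1.886 + 3.768 + 2.49 + 1.452 + 0.142 = 9.738
Σ x·lx·mx = 23.41; T = 23.41/9.738 = 2.40398…
r ≈ ln(R0)/T = ln(9.738)/2.40398… = 0.94678… → 0.947

0.947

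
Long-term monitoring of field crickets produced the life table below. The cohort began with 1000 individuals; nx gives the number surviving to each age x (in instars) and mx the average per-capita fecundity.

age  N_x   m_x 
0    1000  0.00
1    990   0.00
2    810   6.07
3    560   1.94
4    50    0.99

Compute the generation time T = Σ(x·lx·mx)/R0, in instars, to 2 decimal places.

2.20

lx = nx/n0 = nx/1000: 1, 0.99, 0.81, 0.56, 0.05
lx·mx: 0, 0, 4.9167, 1.0864, 0.0495 → R0 = 6.0526
x·lx·mx: 0, 0, 9.8334, 3.2592, 0.198 → Σ = 13.2906
T = 13.2906 / 6.0526 = 2.19585… → 2.20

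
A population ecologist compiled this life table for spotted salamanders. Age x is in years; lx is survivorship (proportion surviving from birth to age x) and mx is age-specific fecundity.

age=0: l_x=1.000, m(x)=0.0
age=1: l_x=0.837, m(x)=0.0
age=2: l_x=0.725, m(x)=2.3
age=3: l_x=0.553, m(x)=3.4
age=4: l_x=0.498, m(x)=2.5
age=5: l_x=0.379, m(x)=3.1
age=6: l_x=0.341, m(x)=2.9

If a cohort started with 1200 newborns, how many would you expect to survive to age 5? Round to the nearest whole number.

Expected survivors = N0 · l_5 = 1200 × 0.379 = 454.8 → 455

455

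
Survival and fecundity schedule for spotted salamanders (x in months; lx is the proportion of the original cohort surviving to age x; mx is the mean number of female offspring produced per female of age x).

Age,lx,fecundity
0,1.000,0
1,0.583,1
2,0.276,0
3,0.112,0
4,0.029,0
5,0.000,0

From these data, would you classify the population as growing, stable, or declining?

R0 = Σ lx·mx = 0 + 0.583 + 0 + 0 + 0 + 0 = 0.583
R0 < 1, so the population is declining.

declining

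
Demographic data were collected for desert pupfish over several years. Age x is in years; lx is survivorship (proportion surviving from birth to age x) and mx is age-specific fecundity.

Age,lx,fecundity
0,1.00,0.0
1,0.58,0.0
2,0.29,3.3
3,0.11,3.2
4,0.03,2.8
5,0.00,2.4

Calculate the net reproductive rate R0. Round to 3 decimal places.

1.393

lx·mx by age: 0, 0, 0.957, 0.352, 0.084, 0
R0 = Σ lx·mx = 1.393 → 1.393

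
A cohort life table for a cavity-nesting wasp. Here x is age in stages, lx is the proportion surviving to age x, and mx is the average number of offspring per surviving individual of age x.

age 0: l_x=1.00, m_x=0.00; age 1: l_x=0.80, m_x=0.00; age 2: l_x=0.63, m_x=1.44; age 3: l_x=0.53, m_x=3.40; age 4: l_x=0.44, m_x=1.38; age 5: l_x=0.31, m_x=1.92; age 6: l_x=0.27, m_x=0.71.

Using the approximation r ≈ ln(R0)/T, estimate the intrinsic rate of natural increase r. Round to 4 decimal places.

0.4205

R0 = Σ lx·mx = 0 + 0 + 0.9072 + 1.802 + 0.6072 + 0.5952 + 0.1917 = 4.1033
Σ x·lx·mx = 13.7754; T = 13.7754/4.1033 = 3.35715…
r ≈ ln(R0)/T = ln(4.1033)/3.35715… = 0.420533… → 0.4205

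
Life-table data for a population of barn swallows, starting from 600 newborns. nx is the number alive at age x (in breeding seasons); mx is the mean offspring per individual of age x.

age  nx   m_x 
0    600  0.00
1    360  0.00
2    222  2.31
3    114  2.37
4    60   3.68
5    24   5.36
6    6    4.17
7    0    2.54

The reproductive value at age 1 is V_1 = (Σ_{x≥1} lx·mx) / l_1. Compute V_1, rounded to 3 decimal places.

lx = nx/n0 = nx/600: 1, 0.6, 0.37, 0.19, 0.1, 0.04, 0.01, 0
lx·mx for x ≥ 1: 0, 0.8547, 0.4503, 0.368, 0.2144, 0.0417, 0 → sum = 1.9291
V_1 = 1.9291 / l_1 = 1.9291 / 0.6 = 3.215167… → 3.215

3.215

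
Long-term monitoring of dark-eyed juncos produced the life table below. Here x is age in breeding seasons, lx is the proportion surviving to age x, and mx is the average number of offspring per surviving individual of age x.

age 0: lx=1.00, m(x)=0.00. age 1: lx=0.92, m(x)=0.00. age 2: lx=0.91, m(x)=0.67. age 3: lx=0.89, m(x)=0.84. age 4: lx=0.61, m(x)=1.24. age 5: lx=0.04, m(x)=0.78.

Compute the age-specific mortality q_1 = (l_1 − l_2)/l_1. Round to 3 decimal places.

0.011

q_1 = (l_1 − l_2) / l_1 = (0.92 − 0.91) / 0.92
     = 0.01 / 0.92 = 0.01087… → 0.011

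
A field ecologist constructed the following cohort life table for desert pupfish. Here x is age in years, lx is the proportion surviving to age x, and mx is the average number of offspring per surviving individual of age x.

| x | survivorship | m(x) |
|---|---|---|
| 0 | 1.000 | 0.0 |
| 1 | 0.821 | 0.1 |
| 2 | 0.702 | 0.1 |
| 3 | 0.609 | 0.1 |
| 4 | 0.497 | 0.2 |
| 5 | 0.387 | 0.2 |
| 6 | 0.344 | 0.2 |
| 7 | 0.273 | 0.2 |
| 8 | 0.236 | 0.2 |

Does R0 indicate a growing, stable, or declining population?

R0 = Σ lx·mx = 0 + 0.0821 + 0.0702 + 0.0609 + 0.0994 + 0.0774 + 0.0688 + 0.0546 + 0.0472 = 0.5606
R0 < 1, so the population is declining.

declining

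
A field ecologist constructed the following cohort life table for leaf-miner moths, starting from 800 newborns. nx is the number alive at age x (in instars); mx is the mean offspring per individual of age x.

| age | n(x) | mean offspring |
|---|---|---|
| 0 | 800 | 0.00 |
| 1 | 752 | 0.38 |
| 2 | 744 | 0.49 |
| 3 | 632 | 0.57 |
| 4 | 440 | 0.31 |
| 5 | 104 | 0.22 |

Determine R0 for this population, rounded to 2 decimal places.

lx = nx/n0 = nx/800: 1, 0.94, 0.93, 0.79, 0.55, 0.13
lx·mx by age: 0, 0.3572, 0.4557, 0.4503, 0.1705, 0.0286
R0 = Σ lx·mx = 1.4623 → 1.46

1.46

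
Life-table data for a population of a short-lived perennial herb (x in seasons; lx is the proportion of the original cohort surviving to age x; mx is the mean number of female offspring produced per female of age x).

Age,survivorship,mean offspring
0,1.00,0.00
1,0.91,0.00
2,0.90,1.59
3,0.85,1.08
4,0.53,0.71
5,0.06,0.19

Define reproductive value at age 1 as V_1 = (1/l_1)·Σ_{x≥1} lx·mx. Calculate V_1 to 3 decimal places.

3.007

lx·mx for x ≥ 1: 0, 1.431, 0.918, 0.3763, 0.0114 → sum = 2.7367
V_1 = 2.7367 / l_1 = 2.7367 / 0.91 = 3.007363… → 3.007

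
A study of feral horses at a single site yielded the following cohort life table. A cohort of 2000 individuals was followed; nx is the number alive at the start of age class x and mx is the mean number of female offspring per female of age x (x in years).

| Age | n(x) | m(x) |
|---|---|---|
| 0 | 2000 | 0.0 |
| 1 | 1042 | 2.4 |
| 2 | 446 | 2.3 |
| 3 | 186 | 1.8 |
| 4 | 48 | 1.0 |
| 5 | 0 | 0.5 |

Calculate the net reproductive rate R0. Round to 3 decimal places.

lx = nx/n0 = nx/2000: 1, 0.521, 0.223, 0.093, 0.024, 0
lx·mx by age: 0, 1.2504, 0.5129, 0.1674, 0.024, 0
R0 = Σ lx·mx = 1.9547 → 1.955

1.955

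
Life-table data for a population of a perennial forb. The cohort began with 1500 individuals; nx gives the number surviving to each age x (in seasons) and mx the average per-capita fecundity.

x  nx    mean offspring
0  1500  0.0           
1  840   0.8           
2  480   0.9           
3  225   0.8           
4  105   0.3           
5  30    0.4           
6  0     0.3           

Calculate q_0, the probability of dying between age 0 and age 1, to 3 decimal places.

0.440

lx = nx/n0 = nx/1500: 1, 0.56, 0.32, 0.15, 0.07, 0.02, 0
q_0 = (l_0 − l_1) / l_0 = (1 − 0.56) / 1
     = 0.44 / 1 = 0.44 → 0.440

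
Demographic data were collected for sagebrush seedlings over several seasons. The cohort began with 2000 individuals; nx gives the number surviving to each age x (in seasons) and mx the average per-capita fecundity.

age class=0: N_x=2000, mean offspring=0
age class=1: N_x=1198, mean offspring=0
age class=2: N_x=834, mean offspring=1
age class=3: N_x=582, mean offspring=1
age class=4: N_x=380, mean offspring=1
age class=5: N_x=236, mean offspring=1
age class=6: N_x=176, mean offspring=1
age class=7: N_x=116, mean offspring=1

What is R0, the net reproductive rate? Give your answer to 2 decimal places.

lx = nx/n0 = nx/2000: 1, 0.599, 0.417, 0.291, 0.19, 0.118, 0.088, 0.058
lx·mx by age: 0, 0, 0.417, 0.291, 0.19, 0.118, 0.088, 0.058
R0 = Σ lx·mx = 1.162 → 1.16

1.16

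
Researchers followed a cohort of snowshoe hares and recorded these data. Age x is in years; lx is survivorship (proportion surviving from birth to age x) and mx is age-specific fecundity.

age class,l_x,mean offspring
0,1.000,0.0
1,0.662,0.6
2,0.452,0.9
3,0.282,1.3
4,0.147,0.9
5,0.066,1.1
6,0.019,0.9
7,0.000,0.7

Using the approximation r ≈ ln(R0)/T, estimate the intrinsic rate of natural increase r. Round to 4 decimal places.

R0 = Σ lx·mx = 0 + 0.3972 + 0.4068 + 0.3666 + 0.1323 + 0.0726 + 0.0171 + 0 = 1.3926
Σ x·lx·mx = 3.3054; T = 3.3054/1.3926 = 2.37355…
r ≈ ln(R0)/T = ln(1.3926)/2.37355… = 0.139526… → 0.1395

0.1395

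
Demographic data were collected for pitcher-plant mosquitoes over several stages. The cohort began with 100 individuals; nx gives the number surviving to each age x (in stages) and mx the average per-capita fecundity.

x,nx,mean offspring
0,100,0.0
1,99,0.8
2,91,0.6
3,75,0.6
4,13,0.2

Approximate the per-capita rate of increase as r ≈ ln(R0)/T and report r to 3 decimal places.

0.324

lx = nx/n0 = nx/100: 1, 0.99, 0.91, 0.75, 0.13
R0 = Σ lx·mx = 0 + 0.792 + 0.546 + 0.45 + 0.026 = 1.814
Σ x·lx·mx = 3.338; T = 3.338/1.814 = 1.84013…
r ≈ ln(R0)/T = ln(1.814)/1.84013… = 0.32364… → 0.324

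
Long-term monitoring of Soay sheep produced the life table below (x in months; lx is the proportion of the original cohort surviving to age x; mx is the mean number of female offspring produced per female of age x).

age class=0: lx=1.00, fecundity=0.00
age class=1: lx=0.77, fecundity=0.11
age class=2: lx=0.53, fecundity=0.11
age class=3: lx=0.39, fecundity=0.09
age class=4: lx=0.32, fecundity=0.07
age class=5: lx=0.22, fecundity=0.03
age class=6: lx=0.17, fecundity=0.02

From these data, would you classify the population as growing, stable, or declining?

R0 = Σ lx·mx = 0 + 0.0847 + 0.0583 + 0.0351 + 0.0224 + 0.0066 + 0.0034 = 0.2105
R0 < 1, so the population is declining.

declining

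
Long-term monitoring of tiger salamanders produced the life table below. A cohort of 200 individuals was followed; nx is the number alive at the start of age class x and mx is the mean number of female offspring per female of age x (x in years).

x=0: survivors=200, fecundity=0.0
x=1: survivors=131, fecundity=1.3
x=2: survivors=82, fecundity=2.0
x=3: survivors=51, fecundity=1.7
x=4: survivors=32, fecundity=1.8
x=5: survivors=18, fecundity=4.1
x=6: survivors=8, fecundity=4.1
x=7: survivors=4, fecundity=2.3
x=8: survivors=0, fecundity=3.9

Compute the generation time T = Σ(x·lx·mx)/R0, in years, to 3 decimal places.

2.724

lx = nx/n0 = nx/200: 1, 0.655, 0.41, 0.255, 0.16, 0.09, 0.04, 0.02, 0
lx·mx: 0, 0.8515, 0.82, 0.4335, 0.288, 0.369, 0.164, 0.046, 0 → R0 = 2.972
x·lx·mx: 0, 0.8515, 1.64, 1.3005, 1.152, 1.845, 0.984, 0.322, 0 → Σ = 8.095
T = 8.095 / 2.972 = 2.723755… → 2.724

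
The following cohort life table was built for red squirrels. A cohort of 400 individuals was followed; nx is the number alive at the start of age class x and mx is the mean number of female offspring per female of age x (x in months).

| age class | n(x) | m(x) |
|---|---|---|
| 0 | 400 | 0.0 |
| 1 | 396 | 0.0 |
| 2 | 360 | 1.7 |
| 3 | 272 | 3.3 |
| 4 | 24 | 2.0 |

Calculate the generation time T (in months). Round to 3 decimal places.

2.638

lx = nx/n0 = nx/400: 1, 0.99, 0.9, 0.68, 0.06
lx·mx: 0, 0, 1.53, 2.244, 0.12 → R0 = 3.894
x·lx·mx: 0, 0, 3.06, 6.732, 0.48 → Σ = 10.272
T = 10.272 / 3.894 = 2.637904… → 2.638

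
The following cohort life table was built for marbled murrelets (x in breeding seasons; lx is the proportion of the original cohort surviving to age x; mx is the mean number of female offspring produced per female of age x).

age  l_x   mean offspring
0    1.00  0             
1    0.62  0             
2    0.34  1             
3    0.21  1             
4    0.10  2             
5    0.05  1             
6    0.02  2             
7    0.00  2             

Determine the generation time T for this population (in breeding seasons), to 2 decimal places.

lx·mx: 0, 0, 0.34, 0.21, 0.2, 0.05, 0.04, 0 → R0 = 0.84
x·lx·mx: 0, 0, 0.68, 0.63, 0.8, 0.25, 0.24, 0 → Σ = 2.6
T = 2.6 / 0.84 = 3.095238… → 3.10

3.10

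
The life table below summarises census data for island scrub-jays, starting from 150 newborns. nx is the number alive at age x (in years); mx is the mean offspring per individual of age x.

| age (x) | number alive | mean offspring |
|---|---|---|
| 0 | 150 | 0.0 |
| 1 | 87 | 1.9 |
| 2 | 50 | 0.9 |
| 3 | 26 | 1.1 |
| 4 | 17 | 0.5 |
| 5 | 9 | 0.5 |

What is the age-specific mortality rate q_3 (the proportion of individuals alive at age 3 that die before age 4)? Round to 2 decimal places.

lx = nx/n0 = nx/150: 1, 0.58, 0.33333…, 0.17333…, 0.11333…, 0.06
q_3 = (l_3 − l_4) / l_3 = (0.173333… − 0.113333…) / 0.173333…
     = 0.06… / 0.173333… = 0.346154… → 0.35

0.35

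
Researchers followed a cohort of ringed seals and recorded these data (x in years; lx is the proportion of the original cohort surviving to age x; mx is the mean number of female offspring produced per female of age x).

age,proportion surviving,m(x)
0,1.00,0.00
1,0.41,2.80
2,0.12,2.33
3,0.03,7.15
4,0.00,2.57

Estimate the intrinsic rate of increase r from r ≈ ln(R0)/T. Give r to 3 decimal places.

R0 = Σ lx·mx = 0 + 1.148 + 0.2796 + 0.2145 + 0 = 1.6421
Σ x·lx·mx = 2.3507; T = 2.3507/1.6421 = 1.43152…
r ≈ ln(R0)/T = ln(1.6421)/1.43152… = 0.34647… → 0.346

0.346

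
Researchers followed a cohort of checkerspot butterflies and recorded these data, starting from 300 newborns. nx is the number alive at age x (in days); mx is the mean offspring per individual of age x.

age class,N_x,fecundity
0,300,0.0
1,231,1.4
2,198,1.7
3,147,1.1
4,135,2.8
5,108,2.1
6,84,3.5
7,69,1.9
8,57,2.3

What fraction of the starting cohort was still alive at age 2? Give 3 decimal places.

l_2 = n_2/n_0 = 198/300 = 0.66 → 0.660

0.660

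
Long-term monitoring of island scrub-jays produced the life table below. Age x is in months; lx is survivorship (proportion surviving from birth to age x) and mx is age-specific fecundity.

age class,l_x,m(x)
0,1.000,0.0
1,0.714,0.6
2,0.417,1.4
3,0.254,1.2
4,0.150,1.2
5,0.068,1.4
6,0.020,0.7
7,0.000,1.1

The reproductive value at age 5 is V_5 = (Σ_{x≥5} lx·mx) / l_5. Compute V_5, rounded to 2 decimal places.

lx·mx for x ≥ 5: 0.0952, 0.014, 0 → sum = 0.1092
V_5 = 0.1092 / l_5 = 0.1092 / 0.068 = 1.605882… → 1.61

1.61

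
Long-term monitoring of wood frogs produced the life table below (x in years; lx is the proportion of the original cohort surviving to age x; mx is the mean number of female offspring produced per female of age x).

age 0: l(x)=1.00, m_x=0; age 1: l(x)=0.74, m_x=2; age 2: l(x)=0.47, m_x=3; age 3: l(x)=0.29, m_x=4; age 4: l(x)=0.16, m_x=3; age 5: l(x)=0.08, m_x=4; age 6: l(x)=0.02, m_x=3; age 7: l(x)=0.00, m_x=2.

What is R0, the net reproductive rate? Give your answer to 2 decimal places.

lx·mx by age: 0, 1.48, 1.41, 1.16, 0.48, 0.32, 0.06, 0
R0 = Σ lx·mx = 4.91 → 4.91

4.91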